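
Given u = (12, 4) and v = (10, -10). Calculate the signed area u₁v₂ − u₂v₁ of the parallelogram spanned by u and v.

12·(-10) - 4·10 = -120 - 40 = -160

-160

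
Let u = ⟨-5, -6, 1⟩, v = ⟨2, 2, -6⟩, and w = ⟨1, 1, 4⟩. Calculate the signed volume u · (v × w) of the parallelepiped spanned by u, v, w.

14

v × w:
i: 2·4 - (-6)·1 = 8 - (-6) = 14
j: (-6)·1 - 2·4 = -6 - 8 = -14
k: 2·1 - 2·1 = 2 - 2 = 0
v × w = (14, -14, 0)
u · (v × w) = (-5)·14 + (-6)·(-14) + 1·0 = -70 + 84 + 0 = 14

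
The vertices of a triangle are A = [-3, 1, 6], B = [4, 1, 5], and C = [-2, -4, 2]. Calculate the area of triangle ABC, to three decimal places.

22.243

AB = (7, 0, -1),  AC = (1, -5, -4)
i: 0·(-4) - (-1)·(-5) = 0 - 5 = -5
j: (-1)·1 - 7·(-4) = -1 - (-28) = 27
k: 7·(-5) - 0·1 = -35 - 0 = -35
AB × AC = (-5, 27, -35)
|AB × AC| = √1979 ≈ 44.4860
area = ½ · 44.4860 ≈ 22.243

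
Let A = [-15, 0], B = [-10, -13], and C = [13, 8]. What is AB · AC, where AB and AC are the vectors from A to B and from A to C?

AB = B − A = (5, -13)
AC = C − A = (28, 8)
AB · AC = 5·28 + (-13)·8 = 140 - 104 = 36

36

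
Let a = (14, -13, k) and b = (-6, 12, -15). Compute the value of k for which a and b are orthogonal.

a · b = 14·(-6) + (-13)·12 + k·(-15) = -240 - 15k
Set equal to 0: -15k = 240, so k = -16.

-16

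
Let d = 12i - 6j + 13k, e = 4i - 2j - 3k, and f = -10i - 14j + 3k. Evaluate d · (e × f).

-1672

e × f:
i: (-2)·3 - (-3)·(-14) = -6 - 42 = -48
j: (-3)·(-10) - 4·3 = 30 - 12 = 18
k: 4·(-14) - (-2)·(-10) = -56 - 20 = -76
e × f = (-48, 18, -76)
d · (e × f) = 12·(-48) + (-6)·18 + 13·(-76) = -576 - 108 - 988 = -1672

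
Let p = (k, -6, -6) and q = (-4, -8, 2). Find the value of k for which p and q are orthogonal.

9

p · q = k·(-4) + (-6)·(-8) + (-6)·2 = 36 - 4k
Set equal to 0: -4k = -36, so k = 9.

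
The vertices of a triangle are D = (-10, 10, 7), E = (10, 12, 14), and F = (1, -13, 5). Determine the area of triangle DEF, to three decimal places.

DE = (20, 2, 7),  DF = (11, -23, -2)
i: 2·(-2) - 7·(-23) = -4 - (-161) = 157
j: 7·11 - 20·(-2) = 77 - (-40) = 117
k: 20·(-23) - 2·11 = -460 - 22 = -482
DE × DF = (157, 117, -482)
|DE × DF| = √270662 ≈ 520.2519
area = ½ · 520.2519 ≈ 260.126

260.126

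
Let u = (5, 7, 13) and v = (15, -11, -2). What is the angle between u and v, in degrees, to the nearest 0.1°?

u · v = 5·15 + 7·(-11) + 13·(-2) = 75 - 77 - 26 = -28
|u|² = 25 + 49 + 169 = 243,  |u| = √243 ≈ 15.588457
|v|² = 225 + 121 + 4 = 350,  |v| = √350 ≈ 18.708287
cos θ = -28 / (15.588457 · 18.708287) ≈ -0.09601
θ = arccos(-0.09601) ≈ 95.5°

95.5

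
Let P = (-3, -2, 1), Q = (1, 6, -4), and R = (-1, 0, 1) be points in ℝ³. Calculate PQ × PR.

(10, -10, -8)

PQ = (4, 8, -5)
PR = (2, 2, 0)
i: 8·0 - (-5)·2 = 0 - (-10) = 10
j: (-5)·2 - 4·0 = -10 - 0 = -10
k: 4·2 - 8·2 = 8 - 16 = -8
PQ × PR = (10, -10, -8)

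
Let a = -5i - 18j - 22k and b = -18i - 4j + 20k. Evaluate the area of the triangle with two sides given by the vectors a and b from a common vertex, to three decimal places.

367.129

i: (-18)·20 - (-22)·(-4) = -360 - 88 = -448
j: (-22)·(-18) - (-5)·20 = 396 - (-100) = 496
k: (-5)·(-4) - (-18)·(-18) = 20 - 324 = -304
a × b = (-448, 496, -304)
|a × b| = √((-448)² + 496² + (-304)²) = √539136 ≈ 734.2588
area = ½ · 734.2588 ≈ 367.129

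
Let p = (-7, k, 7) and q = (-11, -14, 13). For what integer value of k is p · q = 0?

p · q = (-7)·(-11) + k·(-14) + 7·13 = 168 - 14k
Set equal to 0: -14k = -168, so k = 12.

12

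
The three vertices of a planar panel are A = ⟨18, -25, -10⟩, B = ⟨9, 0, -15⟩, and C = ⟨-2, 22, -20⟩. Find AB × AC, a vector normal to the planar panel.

AB = (-9, 25, -5)
AC = (-20, 47, -10)
i: 25·(-10) - (-5)·47 = -250 - (-235) = -15
j: (-5)·(-20) - (-9)·(-10) = 100 - 90 = 10
k: (-9)·47 - 25·(-20) = -423 - (-500) = 77
AB × AC = (-15, 10, 77)

(-15, 10, 77)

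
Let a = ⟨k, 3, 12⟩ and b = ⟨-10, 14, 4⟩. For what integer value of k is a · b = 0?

a · b = k·(-10) + 3·14 + 12·4 = 90 - 10k
Set equal to 0: -10k = -90, so k = 9.

9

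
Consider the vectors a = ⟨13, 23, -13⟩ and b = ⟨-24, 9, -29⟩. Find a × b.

i: 23·(-29) - (-13)·9 = -667 - (-117) = -550
j: (-13)·(-24) - 13·(-29) = 312 - (-377) = 689
k: 13·9 - 23·(-24) = 117 - (-552) = 669
a × b = (-550, 689, 669)

(-550, 689, 669)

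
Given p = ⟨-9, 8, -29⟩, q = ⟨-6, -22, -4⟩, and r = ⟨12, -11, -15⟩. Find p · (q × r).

-13248

q × r:
i: (-22)·(-15) - (-4)·(-11) = 330 - 44 = 286
j: (-4)·12 - (-6)·(-15) = -48 - 90 = -138
k: (-6)·(-11) - (-22)·12 = 66 - (-264) = 330
q × r = (286, -138, 330)
p · (q × r) = (-9)·286 + 8·(-138) + (-29)·330 = -2574 - 1104 - 9570 = -13248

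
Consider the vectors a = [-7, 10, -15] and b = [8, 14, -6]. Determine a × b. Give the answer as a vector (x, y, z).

(150, -162, -178)

i: 10·(-6) - (-15)·14 = -60 - (-210) = 150
j: (-15)·8 - (-7)·(-6) = -120 - 42 = -162
k: (-7)·14 - 10·8 = -98 - 80 = -178
a × b = (150, -162, -178)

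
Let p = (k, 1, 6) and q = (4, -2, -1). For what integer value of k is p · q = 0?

p · q = k·4 + 1·(-2) + 6·(-1) = -8 + 4k
Set equal to 0: 4k = 8, so k = 2.

2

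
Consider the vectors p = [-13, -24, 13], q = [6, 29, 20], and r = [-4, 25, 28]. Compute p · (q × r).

5354

q × r:
i: 29·28 - 20·25 = 812 - 500 = 312
j: 20·(-4) - 6·28 = -80 - 168 = -248
k: 6·25 - 29·(-4) = 150 - (-116) = 266
q × r = (312, -248, 266)
p · (q × r) = (-13)·312 + (-24)·(-248) + 13·266 = -4056 + 5952 + 3458 = 5354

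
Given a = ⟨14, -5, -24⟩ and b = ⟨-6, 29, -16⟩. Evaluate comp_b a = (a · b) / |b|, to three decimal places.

4.605

a · b = 14·(-6) + (-5)·29 + (-24)·(-16) = -84 - 145 + 384 = 155
|b| = √(36 + 841 + 256) = √1133 ≈ 33.6601
comp_b a = 155 / √1133 ≈ 4.605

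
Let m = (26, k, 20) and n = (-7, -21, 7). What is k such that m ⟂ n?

m · n = 26·(-7) + k·(-21) + 20·7 = -42 - 21k
Set equal to 0: -21k = 42, so k = -2.

-2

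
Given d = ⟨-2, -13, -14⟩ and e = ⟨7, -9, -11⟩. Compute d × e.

i: (-13)·(-11) - (-14)·(-9) = 143 - 126 = 17
j: (-14)·7 - (-2)·(-11) = -98 - 22 = -120
k: (-2)·(-9) - (-13)·7 = 18 - (-91) = 109
d × e = (17, -120, 109)

(17, -120, 109)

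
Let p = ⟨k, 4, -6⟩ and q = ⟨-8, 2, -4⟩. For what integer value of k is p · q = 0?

4

p · q = k·(-8) + 4·2 + (-6)·(-4) = 32 - 8k
Set equal to 0: -8k = -32, so k = 4.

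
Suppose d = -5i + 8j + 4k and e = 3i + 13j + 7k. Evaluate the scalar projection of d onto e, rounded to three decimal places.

7.766

d · e = (-5)·3 + 8·13 + 4·7 = -15 + 104 + 28 = 117
|e| = √(9 + 169 + 49) = √227 ≈ 15.0665
comp_e d = 117 / √227 ≈ 7.766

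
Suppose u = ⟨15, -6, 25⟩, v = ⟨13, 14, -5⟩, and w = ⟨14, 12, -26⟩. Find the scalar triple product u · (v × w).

v × w:
i: 14·(-26) - (-5)·12 = -364 - (-60) = -304
j: (-5)·14 - 13·(-26) = -70 - (-338) = 268
k: 13·12 - 14·14 = 156 - 196 = -40
v × w = (-304, 268, -40)
u · (v × w) = 15·(-304) + (-6)·268 + 25·(-40) = -4560 - 1608 - 1000 = -7168

-7168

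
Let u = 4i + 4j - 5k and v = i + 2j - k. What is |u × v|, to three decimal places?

i: 4·(-1) - (-5)·2 = -4 - (-10) = 6
j: (-5)·1 - 4·(-1) = -5 - (-4) = -1
k: 4·2 - 4·1 = 8 - 4 = 4
u × v = (6, -1, 4)
|u × v| = √(6² + (-1)² + 4²) = √53 ≈ 7.2801

7.280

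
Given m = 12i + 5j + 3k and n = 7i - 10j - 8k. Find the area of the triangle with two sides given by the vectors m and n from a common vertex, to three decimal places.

97.229

i: 5·(-8) - 3·(-10) = -40 - (-30) = -10
j: 3·7 - 12·(-8) = 21 - (-96) = 117
k: 12·(-10) - 5·7 = -120 - 35 = -155
m × n = (-10, 117, -155)
|m × n| = √((-10)² + 117² + (-155)²) = √37814 ≈ 194.4582
area = ½ · 194.4582 ≈ 97.229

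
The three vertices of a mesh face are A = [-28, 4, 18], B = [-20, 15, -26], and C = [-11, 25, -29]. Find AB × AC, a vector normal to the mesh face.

(407, -372, -19)

AB = (8, 11, -44)
AC = (17, 21, -47)
i: 11·(-47) - (-44)·21 = -517 - (-924) = 407
j: (-44)·17 - 8·(-47) = -748 - (-376) = -372
k: 8·21 - 11·17 = 168 - 187 = -19
AB × AC = (407, -372, -19)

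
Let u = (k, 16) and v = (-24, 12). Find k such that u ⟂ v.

u · v = k·(-24) + 16·12 = 192 - 24k
Set equal to 0: -24k = -192, so k = 8.

8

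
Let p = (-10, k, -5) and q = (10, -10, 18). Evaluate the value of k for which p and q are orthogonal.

p · q = (-10)·10 + k·(-10) + (-5)·18 = -190 - 10k
Set equal to 0: -10k = 190, so k = -19.

-19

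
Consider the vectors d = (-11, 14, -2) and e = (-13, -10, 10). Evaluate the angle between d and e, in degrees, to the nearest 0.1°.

d · e = (-11)·(-13) + 14·(-10) + (-2)·10 = 143 - 140 - 20 = -17
|d|² = 121 + 196 + 4 = 321,  |d| = √321 ≈ 17.916473
|e|² = 169 + 100 + 100 = 369,  |e| = √369 ≈ 19.209373
cos θ = -17 / (17.916473 · 19.209373) ≈ -0.04940
θ = arccos(-0.04940) ≈ 92.8°

92.8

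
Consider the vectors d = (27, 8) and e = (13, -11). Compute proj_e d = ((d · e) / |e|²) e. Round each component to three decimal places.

d · e = 27·13 + 8·(-11) = 351 - 88 = 263
|e|² = 169 + 121 = 290
proj_e d = (263/290) · (13, -11) ≈ (11.790, -9.976)

(11.790, -9.976)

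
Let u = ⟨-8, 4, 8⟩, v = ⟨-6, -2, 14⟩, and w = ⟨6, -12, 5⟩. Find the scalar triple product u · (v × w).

-136

v × w:
i: (-2)·5 - 14·(-12) = -10 - (-168) = 158
j: 14·6 - (-6)·5 = 84 - (-30) = 114
k: (-6)·(-12) - (-2)·6 = 72 - (-12) = 84
v × w = (158, 114, 84)
u · (v × w) = (-8)·158 + 4·114 + 8·84 = -1264 + 456 + 672 = -136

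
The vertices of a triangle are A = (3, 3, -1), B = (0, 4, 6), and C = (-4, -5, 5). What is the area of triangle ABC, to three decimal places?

AB = (-3, 1, 7),  AC = (-7, -8, 6)
i: 1·6 - 7·(-8) = 6 - (-56) = 62
j: 7·(-7) - (-3)·6 = -49 - (-18) = -31
k: (-3)·(-8) - 1·(-7) = 24 - (-7) = 31
AB × AC = (62, -31, 31)
|AB × AC| = √5766 ≈ 75.9342
area = ½ · 75.9342 ≈ 37.967

37.967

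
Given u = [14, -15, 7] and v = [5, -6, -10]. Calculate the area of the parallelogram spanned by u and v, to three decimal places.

259.942

i: (-15)·(-10) - 7·(-6) = 150 - (-42) = 192
j: 7·5 - 14·(-10) = 35 - (-140) = 175
k: 14·(-6) - (-15)·5 = -84 - (-75) = -9
u × v = (192, 175, -9)
|u × v| = √(192² + 175² + (-9)²) = √67570 ≈ 259.9423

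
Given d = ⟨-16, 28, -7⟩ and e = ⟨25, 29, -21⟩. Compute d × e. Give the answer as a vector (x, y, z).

i: 28·(-21) - (-7)·29 = -588 - (-203) = -385
j: (-7)·25 - (-16)·(-21) = -175 - 336 = -511
k: (-16)·29 - 28·25 = -464 - 700 = -1164
d × e = (-385, -511, -1164)

(-385, -511, -1164)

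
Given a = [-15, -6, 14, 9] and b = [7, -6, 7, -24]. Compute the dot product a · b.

a · b = (-15)·7 + (-6)·(-6) + 14·7 + 9·(-24) = -105 + 36 + 98 - 216 = -187

-187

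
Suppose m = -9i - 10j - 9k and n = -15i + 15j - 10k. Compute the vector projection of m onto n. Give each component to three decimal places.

m · n = (-9)·(-15) + (-10)·15 + (-9)·(-10) = 135 - 150 + 90 = 75
|n|² = 225 + 225 + 100 = 550
proj_n m = (75/550) · (-15, 15, -10) ≈ (-2.045, 2.045, -1.364)

(-2.045, 2.045, -1.364)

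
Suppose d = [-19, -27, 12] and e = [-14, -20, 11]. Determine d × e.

(-57, 41, 2)

i: (-27)·11 - 12·(-20) = -297 - (-240) = -57
j: 12·(-14) - (-19)·11 = -168 - (-209) = 41
k: (-19)·(-20) - (-27)·(-14) = 380 - 378 = 2
d × e = (-57, 41, 2)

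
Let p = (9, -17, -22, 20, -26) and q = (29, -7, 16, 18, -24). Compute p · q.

p · q = 9·29 + (-17)·(-7) + (-22)·16 + 20·18 + (-26)·(-24) = 261 + 119 - 352 + 360 + 624 = 1012

1012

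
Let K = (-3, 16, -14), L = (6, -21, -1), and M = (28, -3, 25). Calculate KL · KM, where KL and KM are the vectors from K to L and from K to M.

KL = L − K = (9, -37, 13)
KM = M − K = (31, -19, 39)
KL · KM = 9·31 + (-37)·(-19) + 13·39 = 279 + 703 + 507 = 1489

1489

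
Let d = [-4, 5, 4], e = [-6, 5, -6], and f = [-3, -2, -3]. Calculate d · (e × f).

e × f:
i: 5·(-3) - (-6)·(-2) = -15 - 12 = -27
j: (-6)·(-3) - (-6)·(-3) = 18 - 18 = 0
k: (-6)·(-2) - 5·(-3) = 12 - (-15) = 27
e × f = (-27, 0, 27)
d · (e × f) = (-4)·(-27) + 5·0 + 4·27 = 108 + 0 + 108 = 216

216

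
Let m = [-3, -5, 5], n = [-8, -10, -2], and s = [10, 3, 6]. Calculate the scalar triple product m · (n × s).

402

n × s:
i: (-10)·6 - (-2)·3 = -60 - (-6) = -54
j: (-2)·10 - (-8)·6 = -20 - (-48) = 28
k: (-8)·3 - (-10)·10 = -24 - (-100) = 76
n × s = (-54, 28, 76)
m · (n × s) = (-3)·(-54) + (-5)·28 + 5·76 = 162 - 140 + 380 = 402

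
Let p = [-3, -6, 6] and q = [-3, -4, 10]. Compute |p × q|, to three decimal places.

i: (-6)·10 - 6·(-4) = -60 - (-24) = -36
j: 6·(-3) - (-3)·10 = -18 - (-30) = 12
k: (-3)·(-4) - (-6)·(-3) = 12 - 18 = -6
p × q = (-36, 12, -6)
|p × q| = √((-36)² + 12² + (-6)²) = √1476 ≈ 38.4187

38.419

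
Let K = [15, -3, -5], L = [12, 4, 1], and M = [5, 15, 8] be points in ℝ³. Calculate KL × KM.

(-17, -21, 16)

KL = (-3, 7, 6)
KM = (-10, 18, 13)
i: 7·13 - 6·18 = 91 - 108 = -17
j: 6·(-10) - (-3)·13 = -60 - (-39) = -21
k: (-3)·18 - 7·(-10) = -54 - (-70) = 16
KL × KM = (-17, -21, 16)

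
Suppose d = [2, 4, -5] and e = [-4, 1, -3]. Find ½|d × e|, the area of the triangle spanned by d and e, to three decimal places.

i: 4·(-3) - (-5)·1 = -12 - (-5) = -7
j: (-5)·(-4) - 2·(-3) = 20 - (-6) = 26
k: 2·1 - 4·(-4) = 2 - (-16) = 18
d × e = (-7, 26, 18)
|d × e| = √((-7)² + 26² + 18²) = √1049 ≈ 32.3883
area = ½ · 32.3883 ≈ 16.194

16.194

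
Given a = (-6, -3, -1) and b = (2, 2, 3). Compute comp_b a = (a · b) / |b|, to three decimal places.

-5.093

a · b = (-6)·2 + (-3)·2 + (-1)·3 = -12 - 6 - 3 = -21
|b| = √(4 + 4 + 9) = √17 ≈ 4.1231
comp_b a = -21 / √17 ≈ -5.093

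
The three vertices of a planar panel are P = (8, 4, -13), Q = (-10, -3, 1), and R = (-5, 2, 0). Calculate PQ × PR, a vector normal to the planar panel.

(-63, 52, -55)

PQ = (-18, -7, 14)
PR = (-13, -2, 13)
i: (-7)·13 - 14·(-2) = -91 - (-28) = -63
j: 14·(-13) - (-18)·13 = -182 - (-234) = 52
k: (-18)·(-2) - (-7)·(-13) = 36 - 91 = -55
PQ × PR = (-63, 52, -55)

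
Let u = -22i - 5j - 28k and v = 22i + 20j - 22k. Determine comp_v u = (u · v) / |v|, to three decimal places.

0.865

u · v = (-22)·22 + (-5)·20 + (-28)·(-22) = -484 - 100 + 616 = 32
|v| = √(484 + 400 + 484) = √1368 ≈ 36.9865
comp_v u = 32 / √1368 ≈ 0.865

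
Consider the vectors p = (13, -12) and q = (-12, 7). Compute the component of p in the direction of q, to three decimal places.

p · q = 13·(-12) + (-12)·7 = -156 - 84 = -240
|q| = √(144 + 49) = √193 ≈ 13.8924
comp_q p = -240 / √193 ≈ -17.276

-17.276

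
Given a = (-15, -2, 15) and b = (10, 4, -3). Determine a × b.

(-54, 105, -40)

i: (-2)·(-3) - 15·4 = 6 - 60 = -54
j: 15·10 - (-15)·(-3) = 150 - 45 = 105
k: (-15)·4 - (-2)·10 = -60 - (-20) = -40
a × b = (-54, 105, -40)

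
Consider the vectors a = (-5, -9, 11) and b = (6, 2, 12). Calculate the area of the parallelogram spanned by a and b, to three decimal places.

186.312

i: (-9)·12 - 11·2 = -108 - 22 = -130
j: 11·6 - (-5)·12 = 66 - (-60) = 126
k: (-5)·2 - (-9)·6 = -10 - (-54) = 44
a × b = (-130, 126, 44)
|a × b| = √((-130)² + 126² + 44²) = √34712 ≈ 186.3116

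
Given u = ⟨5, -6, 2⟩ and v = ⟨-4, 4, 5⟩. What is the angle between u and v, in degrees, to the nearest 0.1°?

u · v = 5·(-4) + (-6)·4 + 2·5 = -20 - 24 + 10 = -34
|u|² = 25 + 36 + 4 = 65,  |u| = √65 ≈ 8.062258
|v|² = 16 + 16 + 25 = 57,  |v| = √57 ≈ 7.549834
cos θ = -34 / (8.062258 · 7.549834) ≈ -0.55858
θ = arccos(-0.55858) ≈ 124.0°

124.0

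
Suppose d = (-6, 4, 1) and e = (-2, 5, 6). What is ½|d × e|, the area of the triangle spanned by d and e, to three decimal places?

i: 4·6 - 1·5 = 24 - 5 = 19
j: 1·(-2) - (-6)·6 = -2 - (-36) = 34
k: (-6)·5 - 4·(-2) = -30 - (-8) = -22
d × e = (19, 34, -22)
|d × e| = √(19² + 34² + (-22)²) = √2001 ≈ 44.7325
area = ½ · 44.7325 ≈ 22.366

22.366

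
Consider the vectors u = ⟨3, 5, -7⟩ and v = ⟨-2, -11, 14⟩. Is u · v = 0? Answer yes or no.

no

u · v = 3·(-2) + 5·(-11) + (-7)·14 = -6 - 55 - 98 = -159
Nonzero, so the vectors are not orthogonal.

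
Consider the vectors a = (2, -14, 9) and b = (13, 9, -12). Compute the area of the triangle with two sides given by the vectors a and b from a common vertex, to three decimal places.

129.856

i: (-14)·(-12) - 9·9 = 168 - 81 = 87
j: 9·13 - 2·(-12) = 117 - (-24) = 141
k: 2·9 - (-14)·13 = 18 - (-182) = 200
a × b = (87, 141, 200)
|a × b| = √(87² + 141² + 200²) = √67450 ≈ 259.7114
area = ½ · 259.7114 ≈ 129.856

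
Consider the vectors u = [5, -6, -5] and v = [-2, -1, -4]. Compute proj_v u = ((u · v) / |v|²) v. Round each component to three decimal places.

u · v = 5·(-2) + (-6)·(-1) + (-5)·(-4) = -10 + 6 + 20 = 16
|v|² = 4 + 1 + 16 = 21
proj_v u = (16/21) · (-2, -1, -4) ≈ (-1.524, -0.762, -3.048)

(-1.524, -0.762, -3.048)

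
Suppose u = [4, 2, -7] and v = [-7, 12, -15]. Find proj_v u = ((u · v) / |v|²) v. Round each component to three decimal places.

u · v = 4·(-7) + 2·12 + (-7)·(-15) = -28 + 24 + 105 = 101
|v|² = 49 + 144 + 225 = 418
proj_v u = (101/418) · (-7, 12, -15) ≈ (-1.691, 2.900, -3.624)

(-1.691, 2.900, -3.624)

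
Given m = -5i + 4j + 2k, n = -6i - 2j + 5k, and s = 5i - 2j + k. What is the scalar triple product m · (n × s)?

128

n × s:
i: (-2)·1 - 5·(-2) = -2 - (-10) = 8
j: 5·5 - (-6)·1 = 25 - (-6) = 31
k: (-6)·(-2) - (-2)·5 = 12 - (-10) = 22
n × s = (8, 31, 22)
m · (n × s) = (-5)·8 + 4·31 + 2·22 = -40 + 124 + 44 = 128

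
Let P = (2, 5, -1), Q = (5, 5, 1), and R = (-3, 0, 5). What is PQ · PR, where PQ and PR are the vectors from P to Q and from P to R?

PQ = Q − P = (3, 0, 2)
PR = R − P = (-5, -5, 6)
PQ · PR = 3·(-5) + 0·(-5) + 2·6 = -15 + 0 + 12 = -3

-3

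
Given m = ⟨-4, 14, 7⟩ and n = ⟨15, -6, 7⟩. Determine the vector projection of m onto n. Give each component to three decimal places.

m · n = (-4)·15 + 14·(-6) + 7·7 = -60 - 84 + 49 = -95
|n|² = 225 + 36 + 49 = 310
proj_n m = (-95/310) · (15, -6, 7) ≈ (-4.597, 1.839, -2.145)

(-4.597, 1.839, -2.145)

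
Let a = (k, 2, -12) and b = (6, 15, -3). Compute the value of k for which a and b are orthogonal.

-11

a · b = k·6 + 2·15 + (-12)·(-3) = 66 + 6k
Set equal to 0: 6k = -66, so k = -11.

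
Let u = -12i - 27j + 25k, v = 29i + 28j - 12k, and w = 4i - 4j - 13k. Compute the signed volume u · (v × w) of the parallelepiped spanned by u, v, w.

v × w:
i: 28·(-13) - (-12)·(-4) = -364 - 48 = -412
j: (-12)·4 - 29·(-13) = -48 - (-377) = 329
k: 29·(-4) - 28·4 = -116 - 112 = -228
v × w = (-412, 329, -228)
u · (v × w) = (-12)·(-412) + (-27)·329 + 25·(-228) = 4944 - 8883 - 5700 = -9639

-9639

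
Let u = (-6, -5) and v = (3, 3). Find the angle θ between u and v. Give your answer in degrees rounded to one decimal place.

174.8

u · v = (-6)·3 + (-5)·3 = -18 - 15 = -33
|u|² = 36 + 25 = 61,  |u| = √61 ≈ 7.810250
|v|² = 9 + 9 = 18,  |v| = √18 ≈ 4.242641
cos θ = -33 / (7.810250 · 4.242641) ≈ -0.99589
θ = arccos(-0.99589) ≈ 174.8°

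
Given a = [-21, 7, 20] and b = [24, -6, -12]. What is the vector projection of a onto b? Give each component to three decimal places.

(-24.952, 6.238, 12.476)

a · b = (-21)·24 + 7·(-6) + 20·(-12) = -504 - 42 - 240 = -786
|b|² = 576 + 36 + 144 = 756
proj_b a = (-786/756) · (24, -6, -12) ≈ (-24.952, 6.238, 12.476)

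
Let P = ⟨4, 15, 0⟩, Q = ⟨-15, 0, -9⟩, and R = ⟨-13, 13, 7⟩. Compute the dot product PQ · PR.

290

PQ = Q − P = (-19, -15, -9)
PR = R − P = (-17, -2, 7)
PQ · PR = (-19)·(-17) + (-15)·(-2) + (-9)·7 = 323 + 30 - 63 = 290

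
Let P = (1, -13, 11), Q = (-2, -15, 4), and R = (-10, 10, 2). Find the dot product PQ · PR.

50

PQ = Q − P = (-3, -2, -7)
PR = R − P = (-11, 23, -9)
PQ · PR = (-3)·(-11) + (-2)·23 + (-7)·(-9) = 33 - 46 + 63 = 50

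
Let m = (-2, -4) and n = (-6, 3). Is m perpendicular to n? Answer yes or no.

yes

m · n = (-2)·(-6) + (-4)·3 = 12 - 12 = 0
Zero, so the vectors are orthogonal.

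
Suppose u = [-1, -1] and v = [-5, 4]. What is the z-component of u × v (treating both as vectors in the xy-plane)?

-9

(-1)·4 - (-1)·(-5) = -4 - 5 = -9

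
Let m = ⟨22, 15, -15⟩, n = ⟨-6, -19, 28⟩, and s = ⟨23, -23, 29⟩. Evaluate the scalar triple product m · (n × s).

5691

n × s:
i: (-19)·29 - 28·(-23) = -551 - (-644) = 93
j: 28·23 - (-6)·29 = 644 - (-174) = 818
k: (-6)·(-23) - (-19)·23 = 138 - (-437) = 575
n × s = (93, 818, 575)
m · (n × s) = 22·93 + 15·818 + (-15)·575 = 2046 + 12270 - 8625 = 5691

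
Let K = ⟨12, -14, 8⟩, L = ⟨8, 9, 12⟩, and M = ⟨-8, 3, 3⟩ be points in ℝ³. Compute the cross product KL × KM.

KL = (-4, 23, 4)
KM = (-20, 17, -5)
i: 23·(-5) - 4·17 = -115 - 68 = -183
j: 4·(-20) - (-4)·(-5) = -80 - 20 = -100
k: (-4)·17 - 23·(-20) = -68 - (-460) = 392
KL × KM = (-183, -100, 392)

(-183, -100, 392)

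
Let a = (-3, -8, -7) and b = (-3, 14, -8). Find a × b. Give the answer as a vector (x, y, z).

(162, -3, -66)

i: (-8)·(-8) - (-7)·14 = 64 - (-98) = 162
j: (-7)·(-3) - (-3)·(-8) = 21 - 24 = -3
k: (-3)·14 - (-8)·(-3) = -42 - 24 = -66
a × b = (162, -3, -66)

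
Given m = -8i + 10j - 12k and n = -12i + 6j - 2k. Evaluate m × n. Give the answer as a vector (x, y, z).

(52, 128, 72)

i: 10·(-2) - (-12)·6 = -20 - (-72) = 52
j: (-12)·(-12) - (-8)·(-2) = 144 - 16 = 128
k: (-8)·6 - 10·(-12) = -48 - (-120) = 72
m × n = (52, 128, 72)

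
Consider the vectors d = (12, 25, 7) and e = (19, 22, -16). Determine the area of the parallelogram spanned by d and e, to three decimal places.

676.064

i: 25·(-16) - 7·22 = -400 - 154 = -554
j: 7·19 - 12·(-16) = 133 - (-192) = 325
k: 12·22 - 25·19 = 264 - 475 = -211
d × e = (-554, 325, -211)
|d × e| = √((-554)² + 325² + (-211)²) = √457062 ≈ 676.0636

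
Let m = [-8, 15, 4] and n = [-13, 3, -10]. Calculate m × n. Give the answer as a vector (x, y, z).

i: 15·(-10) - 4·3 = -150 - 12 = -162
j: 4·(-13) - (-8)·(-10) = -52 - 80 = -132
k: (-8)·3 - 15·(-13) = -24 - (-195) = 171
m × n = (-162, -132, 171)

(-162, -132, 171)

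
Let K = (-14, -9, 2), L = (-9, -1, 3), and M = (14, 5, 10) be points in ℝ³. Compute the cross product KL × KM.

KL = (5, 8, 1)
KM = (28, 14, 8)
i: 8·8 - 1·14 = 64 - 14 = 50
j: 1·28 - 5·8 = 28 - 40 = -12
k: 5·14 - 8·28 = 70 - 224 = -154
KL × KM = (50, -12, -154)

(50, -12, -154)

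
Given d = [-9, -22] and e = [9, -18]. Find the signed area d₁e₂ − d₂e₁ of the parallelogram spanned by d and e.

360

(-9)·(-18) - (-22)·9 = 162 - (-198) = 360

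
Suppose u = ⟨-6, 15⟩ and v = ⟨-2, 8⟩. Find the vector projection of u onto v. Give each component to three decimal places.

(-3.882, 15.529)

u · v = (-6)·(-2) + 15·8 = 12 + 120 = 132
|v|² = 4 + 64 = 68
proj_v u = (132/68) · (-2, 8) ≈ (-3.882, 15.529)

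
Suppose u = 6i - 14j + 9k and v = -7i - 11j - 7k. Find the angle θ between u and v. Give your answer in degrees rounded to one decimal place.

79.2

u · v = 6·(-7) + (-14)·(-11) + 9·(-7) = -42 + 154 - 63 = 49
|u|² = 36 + 196 + 81 = 313,  |u| = √313 ≈ 17.691806
|v|² = 49 + 121 + 49 = 219,  |v| = √219 ≈ 14.798649
cos θ = 49 / (17.691806 · 14.798649) ≈ 0.18716
θ = arccos(0.18716) ≈ 79.2°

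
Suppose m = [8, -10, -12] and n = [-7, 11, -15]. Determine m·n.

m · n = 8·(-7) + (-10)·11 + (-12)·(-15) = -56 - 110 + 180 = 14

14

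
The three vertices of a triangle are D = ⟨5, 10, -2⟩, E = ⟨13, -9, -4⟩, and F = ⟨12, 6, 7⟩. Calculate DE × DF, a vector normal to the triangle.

DE = (8, -19, -2)
DF = (7, -4, 9)
i: (-19)·9 - (-2)·(-4) = -171 - 8 = -179
j: (-2)·7 - 8·9 = -14 - 72 = -86
k: 8·(-4) - (-19)·7 = -32 - (-133) = 101
DE × DF = (-179, -86, 101)

(-179, -86, 101)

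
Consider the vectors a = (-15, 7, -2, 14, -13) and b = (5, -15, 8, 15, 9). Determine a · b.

a · b = (-15)·5 + 7·(-15) + (-2)·8 + 14·15 + (-13)·9 = -75 - 105 - 16 + 210 - 117 = -103

-103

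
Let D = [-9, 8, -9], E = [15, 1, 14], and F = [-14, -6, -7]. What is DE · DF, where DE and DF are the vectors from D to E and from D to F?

DE = E − D = (24, -7, 23)
DF = F − D = (-5, -14, 2)
DE · DF = 24·(-5) + (-7)·(-14) + 23·2 = -120 + 98 + 46 = 24

24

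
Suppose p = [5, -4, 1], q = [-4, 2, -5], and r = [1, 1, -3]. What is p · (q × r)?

q × r:
i: 2·(-3) - (-5)·1 = -6 - (-5) = -1
j: (-5)·1 - (-4)·(-3) = -5 - 12 = -17
k: (-4)·1 - 2·1 = -4 - 2 = -6
q × r = (-1, -17, -6)
p · (q × r) = 5·(-1) + (-4)·(-17) + 1·(-6) = -5 + 68 - 6 = 57

57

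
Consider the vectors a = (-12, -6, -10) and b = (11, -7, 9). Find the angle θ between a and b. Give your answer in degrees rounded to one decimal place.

a · b = (-12)·11 + (-6)·(-7) + (-10)·9 = -132 + 42 - 90 = -180
|a|² = 144 + 36 + 100 = 280,  |a| = √280 ≈ 16.733201
|b|² = 121 + 49 + 81 = 251,  |b| = √251 ≈ 15.842980
cos θ = -180 / (16.733201 · 15.842980) ≈ -0.67898
θ = arccos(-0.67898) ≈ 132.8°

132.8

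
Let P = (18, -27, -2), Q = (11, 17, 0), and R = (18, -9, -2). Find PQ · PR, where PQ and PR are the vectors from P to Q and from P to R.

PQ = Q − P = (-7, 44, 2)
PR = R − P = (0, 18, 0)
PQ · PR = (-7)·0 + 44·18 + 2·0 = 0 + 792 + 0 = 792

792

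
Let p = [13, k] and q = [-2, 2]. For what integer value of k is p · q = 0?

p · q = 13·(-2) + k·2 = -26 + 2k
Set equal to 0: 2k = 26, so k = 13.

13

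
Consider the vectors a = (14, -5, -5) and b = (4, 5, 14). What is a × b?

i: (-5)·14 - (-5)·5 = -70 - (-25) = -45
j: (-5)·4 - 14·14 = -20 - 196 = -216
k: 14·5 - (-5)·4 = 70 - (-20) = 90
a × b = (-45, -216, 90)

(-45, -216, 90)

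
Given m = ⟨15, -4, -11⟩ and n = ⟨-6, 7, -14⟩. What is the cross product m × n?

(133, 276, 81)

i: (-4)·(-14) - (-11)·7 = 56 - (-77) = 133
j: (-11)·(-6) - 15·(-14) = 66 - (-210) = 276
k: 15·7 - (-4)·(-6) = 105 - 24 = 81
m × n = (133, 276, 81)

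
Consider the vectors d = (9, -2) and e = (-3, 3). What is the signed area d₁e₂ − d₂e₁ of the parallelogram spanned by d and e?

9·3 - (-2)·(-3) = 27 - 6 = 21

21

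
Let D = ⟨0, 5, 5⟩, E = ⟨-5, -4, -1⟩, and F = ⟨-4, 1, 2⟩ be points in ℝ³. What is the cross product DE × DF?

DE = (-5, -9, -6)
DF = (-4, -4, -3)
i: (-9)·(-3) - (-6)·(-4) = 27 - 24 = 3
j: (-6)·(-4) - (-5)·(-3) = 24 - 15 = 9
k: (-5)·(-4) - (-9)·(-4) = 20 - 36 = -16
DE × DF = (3, 9, -16)

(3, 9, -16)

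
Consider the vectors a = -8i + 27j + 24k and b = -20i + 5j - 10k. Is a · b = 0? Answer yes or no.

no

a · b = (-8)·(-20) + 27·5 + 24·(-10) = 160 + 135 - 240 = 55
Nonzero, so the vectors are not orthogonal.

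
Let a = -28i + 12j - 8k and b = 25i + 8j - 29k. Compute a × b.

(-284, -1012, -524)

i: 12·(-29) - (-8)·8 = -348 - (-64) = -284
j: (-8)·25 - (-28)·(-29) = -200 - 812 = -1012
k: (-28)·8 - 12·25 = -224 - 300 = -524
a × b = (-284, -1012, -524)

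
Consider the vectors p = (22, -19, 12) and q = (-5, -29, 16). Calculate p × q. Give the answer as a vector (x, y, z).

i: (-19)·16 - 12·(-29) = -304 - (-348) = 44
j: 12·(-5) - 22·16 = -60 - 352 = -412
k: 22·(-29) - (-19)·(-5) = -638 - 95 = -733
p × q = (44, -412, -733)

(44, -412, -733)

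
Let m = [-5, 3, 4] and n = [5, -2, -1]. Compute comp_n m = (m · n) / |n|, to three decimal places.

-6.390

m · n = (-5)·5 + 3·(-2) + 4·(-1) = -25 - 6 - 4 = -35
|n| = √(25 + 4 + 1) = √30 ≈ 5.4772
comp_n m = -35 / √30 ≈ -6.390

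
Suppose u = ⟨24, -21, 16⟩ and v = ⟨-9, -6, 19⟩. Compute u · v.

u · v = 24·(-9) + (-21)·(-6) + 16·19 = -216 + 126 + 304 = 214

214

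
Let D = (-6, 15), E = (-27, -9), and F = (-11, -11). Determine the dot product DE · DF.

729

DE = E − D = (-21, -24)
DF = F − D = (-5, -26)
DE · DF = (-21)·(-5) + (-24)·(-26) = 105 + 624 = 729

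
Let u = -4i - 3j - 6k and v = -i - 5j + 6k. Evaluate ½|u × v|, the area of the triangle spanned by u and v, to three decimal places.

i: (-3)·6 - (-6)·(-5) = -18 - 30 = -48
j: (-6)·(-1) - (-4)·6 = 6 - (-24) = 30
k: (-4)·(-5) - (-3)·(-1) = 20 - 3 = 17
u × v = (-48, 30, 17)
|u × v| = √((-48)² + 30² + 17²) = √3493 ≈ 59.1016
area = ½ · 59.1016 ≈ 29.551

29.551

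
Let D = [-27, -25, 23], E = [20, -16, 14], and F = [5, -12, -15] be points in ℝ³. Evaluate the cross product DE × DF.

(-225, 1498, 323)

DE = (47, 9, -9)
DF = (32, 13, -38)
i: 9·(-38) - (-9)·13 = -342 - (-117) = -225
j: (-9)·32 - 47·(-38) = -288 - (-1786) = 1498
k: 47·13 - 9·32 = 611 - 288 = 323
DE × DF = (-225, 1498, 323)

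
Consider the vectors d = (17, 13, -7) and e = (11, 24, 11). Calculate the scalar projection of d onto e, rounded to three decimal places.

d · e = 17·11 + 13·24 + (-7)·11 = 187 + 312 - 77 = 422
|e| = √(121 + 576 + 121) = √818 ≈ 28.6007
comp_e d = 422 / √818 ≈ 14.755

14.755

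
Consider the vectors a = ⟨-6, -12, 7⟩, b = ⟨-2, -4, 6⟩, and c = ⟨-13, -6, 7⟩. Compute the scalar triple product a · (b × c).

b × c:
i: (-4)·7 - 6·(-6) = -28 - (-36) = 8
j: 6·(-13) - (-2)·7 = -78 - (-14) = -64
k: (-2)·(-6) - (-4)·(-13) = 12 - 52 = -40
b × c = (8, -64, -40)
a · (b × c) = (-6)·8 + (-12)·(-64) + 7·(-40) = -48 + 768 - 280 = 440

440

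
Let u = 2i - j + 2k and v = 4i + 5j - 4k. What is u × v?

(-6, 16, 14)

i: (-1)·(-4) - 2·5 = 4 - 10 = -6
j: 2·4 - 2·(-4) = 8 - (-8) = 16
k: 2·5 - (-1)·4 = 10 - (-4) = 14
u × v = (-6, 16, 14)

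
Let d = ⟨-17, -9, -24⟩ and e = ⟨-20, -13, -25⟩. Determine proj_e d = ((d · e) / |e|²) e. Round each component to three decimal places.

d · e = (-17)·(-20) + (-9)·(-13) + (-24)·(-25) = 340 + 117 + 600 = 1057
|e|² = 400 + 169 + 625 = 1194
proj_e d = (1057/1194) · (-20, -13, -25) ≈ (-17.705, -11.508, -22.131)

(-17.705, -11.508, -22.131)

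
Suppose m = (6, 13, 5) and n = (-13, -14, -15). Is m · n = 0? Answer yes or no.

no

m · n = 6·(-13) + 13·(-14) + 5·(-15) = -78 - 182 - 75 = -335
Nonzero, so the vectors are not orthogonal.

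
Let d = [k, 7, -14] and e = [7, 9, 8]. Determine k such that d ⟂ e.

d · e = k·7 + 7·9 + (-14)·8 = -49 + 7k
Set equal to 0: 7k = 49, so k = 7.

7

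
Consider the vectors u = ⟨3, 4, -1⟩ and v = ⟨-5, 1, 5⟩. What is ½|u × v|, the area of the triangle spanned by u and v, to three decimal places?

16.355

i: 4·5 - (-1)·1 = 20 - (-1) = 21
j: (-1)·(-5) - 3·5 = 5 - 15 = -10
k: 3·1 - 4·(-5) = 3 - (-20) = 23
u × v = (21, -10, 23)
|u × v| = √(21² + (-10)² + 23²) = √1070 ≈ 32.7109
area = ½ · 32.7109 ≈ 16.355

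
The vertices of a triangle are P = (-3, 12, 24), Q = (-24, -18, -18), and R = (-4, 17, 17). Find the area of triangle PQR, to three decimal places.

226.743

PQ = (-21, -30, -42),  PR = (-1, 5, -7)
i: (-30)·(-7) - (-42)·5 = 210 - (-210) = 420
j: (-42)·(-1) - (-21)·(-7) = 42 - 147 = -105
k: (-21)·5 - (-30)·(-1) = -105 - 30 = -135
PQ × PR = (420, -105, -135)
|PQ × PR| = √205650 ≈ 453.4865
area = ½ · 453.4865 ≈ 226.743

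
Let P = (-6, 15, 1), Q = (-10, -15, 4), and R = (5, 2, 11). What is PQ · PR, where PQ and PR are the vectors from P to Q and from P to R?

PQ = Q − P = (-4, -30, 3)
PR = R − P = (11, -13, 10)
PQ · PR = (-4)·11 + (-30)·(-13) + 3·10 = -44 + 390 + 30 = 376

376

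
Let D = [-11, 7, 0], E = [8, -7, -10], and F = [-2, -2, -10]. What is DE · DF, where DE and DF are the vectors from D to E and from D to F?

DE = E − D = (19, -14, -10)
DF = F − D = (9, -9, -10)
DE · DF = 19·9 + (-14)·(-9) + (-10)·(-10) = 171 + 126 + 100 = 397

397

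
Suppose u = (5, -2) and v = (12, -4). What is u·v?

u · v = 5·12 + (-2)·(-4) = 60 + 8 = 68

68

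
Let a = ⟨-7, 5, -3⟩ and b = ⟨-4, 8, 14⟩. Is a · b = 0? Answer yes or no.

a · b = (-7)·(-4) + 5·8 + (-3)·14 = 28 + 40 - 42 = 26
Nonzero, so the vectors are not orthogonal.

no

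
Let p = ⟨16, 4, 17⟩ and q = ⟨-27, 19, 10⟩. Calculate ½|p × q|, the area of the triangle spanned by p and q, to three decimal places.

i: 4·10 - 17·19 = 40 - 323 = -283
j: 17·(-27) - 16·10 = -459 - 160 = -619
k: 16·19 - 4·(-27) = 304 - (-108) = 412
p × q = (-283, -619, 412)
|p × q| = √((-283)² + (-619)² + 412²) = √632994 ≈ 795.6092
area = ½ · 795.6092 ≈ 397.805

397.805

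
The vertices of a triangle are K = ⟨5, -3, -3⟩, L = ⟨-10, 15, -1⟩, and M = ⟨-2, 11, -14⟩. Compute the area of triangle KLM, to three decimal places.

150.144

KL = (-15, 18, 2),  KM = (-7, 14, -11)
i: 18·(-11) - 2·14 = -198 - 28 = -226
j: 2·(-7) - (-15)·(-11) = -14 - 165 = -179
k: (-15)·14 - 18·(-7) = -210 - (-126) = -84
KL × KM = (-226, -179, -84)
|KL × KM| = √90173 ≈ 300.2882
area = ½ · 300.2882 ≈ 150.144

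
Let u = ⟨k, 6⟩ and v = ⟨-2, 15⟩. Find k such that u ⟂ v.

45

u · v = k·(-2) + 6·15 = 90 - 2k
Set equal to 0: -2k = -90, so k = 45.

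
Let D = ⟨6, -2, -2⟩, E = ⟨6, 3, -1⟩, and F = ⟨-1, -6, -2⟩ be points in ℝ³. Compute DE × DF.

(4, -7, 35)

DE = (0, 5, 1)
DF = (-7, -4, 0)
i: 5·0 - 1·(-4) = 0 - (-4) = 4
j: 1·(-7) - 0·0 = -7 - 0 = -7
k: 0·(-4) - 5·(-7) = 0 - (-35) = 35
DE × DF = (4, -7, 35)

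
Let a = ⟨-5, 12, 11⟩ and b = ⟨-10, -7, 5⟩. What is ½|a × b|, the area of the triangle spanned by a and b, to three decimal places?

111.825

i: 12·5 - 11·(-7) = 60 - (-77) = 137
j: 11·(-10) - (-5)·5 = -110 - (-25) = -85
k: (-5)·(-7) - 12·(-10) = 35 - (-120) = 155
a × b = (137, -85, 155)
|a × b| = √(137² + (-85)² + 155²) = √50019 ≈ 223.6493
area = ½ · 223.6493 ≈ 111.825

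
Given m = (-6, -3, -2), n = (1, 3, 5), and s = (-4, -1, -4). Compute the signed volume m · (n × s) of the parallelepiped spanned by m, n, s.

68

n × s:
i: 3·(-4) - 5·(-1) = -12 - (-5) = -7
j: 5·(-4) - 1·(-4) = -20 - (-4) = -16
k: 1·(-1) - 3·(-4) = -1 - (-12) = 11
n × s = (-7, -16, 11)
m · (n × s) = (-6)·(-7) + (-3)·(-16) + (-2)·11 = 42 + 48 - 22 = 68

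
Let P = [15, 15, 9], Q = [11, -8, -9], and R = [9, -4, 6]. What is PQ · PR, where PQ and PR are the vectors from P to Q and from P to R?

515

PQ = Q − P = (-4, -23, -18)
PR = R − P = (-6, -19, -3)
PQ · PR = (-4)·(-6) + (-23)·(-19) + (-18)·(-3) = 24 + 437 + 54 = 515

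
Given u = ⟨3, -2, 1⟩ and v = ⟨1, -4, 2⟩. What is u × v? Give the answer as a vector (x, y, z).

i: (-2)·2 - 1·(-4) = -4 - (-4) = 0
j: 1·1 - 3·2 = 1 - 6 = -5
k: 3·(-4) - (-2)·1 = -12 - (-2) = -10
u × v = (0, -5, -10)

(0, -5, -10)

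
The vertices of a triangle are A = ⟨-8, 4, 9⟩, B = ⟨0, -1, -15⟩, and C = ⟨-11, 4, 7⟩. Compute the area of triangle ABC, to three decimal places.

44.914

AB = (8, -5, -24),  AC = (-3, 0, -2)
i: (-5)·(-2) - (-24)·0 = 10 - 0 = 10
j: (-24)·(-3) - 8·(-2) = 72 - (-16) = 88
k: 8·0 - (-5)·(-3) = 0 - 15 = -15
AB × AC = (10, 88, -15)
|AB × AC| = √8069 ≈ 89.8276
area = ½ · 89.8276 ≈ 44.914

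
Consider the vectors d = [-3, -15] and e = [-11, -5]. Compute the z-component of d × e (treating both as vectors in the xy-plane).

-150

(-3)·(-5) - (-15)·(-11) = 15 - 165 = -150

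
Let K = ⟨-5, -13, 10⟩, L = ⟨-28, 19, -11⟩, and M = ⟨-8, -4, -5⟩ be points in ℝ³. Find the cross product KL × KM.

(-291, -282, -111)

KL = (-23, 32, -21)
KM = (-3, 9, -15)
i: 32·(-15) - (-21)·9 = -480 - (-189) = -291
j: (-21)·(-3) - (-23)·(-15) = 63 - 345 = -282
k: (-23)·9 - 32·(-3) = -207 - (-96) = -111
KL × KM = (-291, -282, -111)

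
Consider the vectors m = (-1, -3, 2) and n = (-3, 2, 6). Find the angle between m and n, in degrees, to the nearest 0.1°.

69.9

m · n = (-1)·(-3) + (-3)·2 + 2·6 = 3 - 6 + 12 = 9
|m|² = 1 + 9 + 4 = 14,  |m| = √14 ≈ 3.741657
|n|² = 9 + 4 + 36 = 49,  |n| = √49 ≈ 7.000000
cos θ = 9 / (3.741657 · 7.000000) ≈ 0.34362
θ = arccos(0.34362) ≈ 69.9°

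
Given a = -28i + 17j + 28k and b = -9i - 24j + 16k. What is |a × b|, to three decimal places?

1268.927

i: 17·16 - 28·(-24) = 272 - (-672) = 944
j: 28·(-9) - (-28)·16 = -252 - (-448) = 196
k: (-28)·(-24) - 17·(-9) = 672 - (-153) = 825
a × b = (944, 196, 825)
|a × b| = √(944² + 196² + 825²) = √1610177 ≈ 1268.9275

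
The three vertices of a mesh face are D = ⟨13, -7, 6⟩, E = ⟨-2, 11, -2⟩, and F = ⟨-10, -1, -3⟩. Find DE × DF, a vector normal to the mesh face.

DE = (-15, 18, -8)
DF = (-23, 6, -9)
i: 18·(-9) - (-8)·6 = -162 - (-48) = -114
j: (-8)·(-23) - (-15)·(-9) = 184 - 135 = 49
k: (-15)·6 - 18·(-23) = -90 - (-414) = 324
DE × DF = (-114, 49, 324)

(-114, 49, 324)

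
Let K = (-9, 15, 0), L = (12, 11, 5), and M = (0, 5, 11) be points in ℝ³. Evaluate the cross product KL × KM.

(6, -186, -174)

KL = (21, -4, 5)
KM = (9, -10, 11)
i: (-4)·11 - 5·(-10) = -44 - (-50) = 6
j: 5·9 - 21·11 = 45 - 231 = -186
k: 21·(-10) - (-4)·9 = -210 - (-36) = -174
KL × KM = (6, -186, -174)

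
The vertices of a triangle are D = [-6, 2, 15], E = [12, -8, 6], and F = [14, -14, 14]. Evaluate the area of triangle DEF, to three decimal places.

113.956

DE = (18, -10, -9),  DF = (20, -16, -1)
i: (-10)·(-1) - (-9)·(-16) = 10 - 144 = -134
j: (-9)·20 - 18·(-1) = -180 - (-18) = -162
k: 18·(-16) - (-10)·20 = -288 - (-200) = -88
DE × DF = (-134, -162, -88)
|DE × DF| = √51944 ≈ 227.9123
area = ½ · 227.9123 ≈ 113.956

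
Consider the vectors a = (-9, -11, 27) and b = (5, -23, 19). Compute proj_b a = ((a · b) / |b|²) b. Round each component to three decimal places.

a · b = (-9)·5 + (-11)·(-23) + 27·19 = -45 + 253 + 513 = 721
|b|² = 25 + 529 + 361 = 915
proj_b a = (721/915) · (5, -23, 19) ≈ (3.940, -18.123, 14.972)

(3.940, -18.123, 14.972)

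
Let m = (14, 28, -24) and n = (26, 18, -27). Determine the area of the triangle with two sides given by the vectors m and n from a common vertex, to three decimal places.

i: 28·(-27) - (-24)·18 = -756 - (-432) = -324
j: (-24)·26 - 14·(-27) = -624 - (-378) = -246
k: 14·18 - 28·26 = 252 - 728 = -476
m × n = (-324, -246, -476)
|m × n| = √((-324)² + (-246)² + (-476)²) = √392068 ≈ 626.1533
area = ½ · 626.1533 ≈ 313.077

313.077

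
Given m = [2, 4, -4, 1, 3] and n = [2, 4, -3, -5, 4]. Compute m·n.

39

m · n = 2·2 + 4·4 + (-4)·(-3) + 1·(-5) + 3·4 = 4 + 16 + 12 - 5 + 12 = 39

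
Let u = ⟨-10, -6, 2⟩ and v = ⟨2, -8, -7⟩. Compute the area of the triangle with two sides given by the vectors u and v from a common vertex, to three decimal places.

63.608

i: (-6)·(-7) - 2·(-8) = 42 - (-16) = 58
j: 2·2 - (-10)·(-7) = 4 - 70 = -66
k: (-10)·(-8) - (-6)·2 = 80 - (-12) = 92
u × v = (58, -66, 92)
|u × v| = √(58² + (-66)² + 92²) = √16184 ≈ 127.2164
area = ½ · 127.2164 ≈ 63.608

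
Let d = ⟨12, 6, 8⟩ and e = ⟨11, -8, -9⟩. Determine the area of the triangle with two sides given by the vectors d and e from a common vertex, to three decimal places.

127.240

i: 6·(-9) - 8·(-8) = -54 - (-64) = 10
j: 8·11 - 12·(-9) = 88 - (-108) = 196
k: 12·(-8) - 6·11 = -96 - 66 = -162
d × e = (10, 196, -162)
|d × e| = √(10² + 196² + (-162)²) = √64760 ≈ 254.4799
area = ½ · 254.4799 ≈ 127.240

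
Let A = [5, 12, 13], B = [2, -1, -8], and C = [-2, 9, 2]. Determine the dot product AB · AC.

291

AB = B − A = (-3, -13, -21)
AC = C − A = (-7, -3, -11)
AB · AC = (-3)·(-7) + (-13)·(-3) + (-21)·(-11) = 21 + 39 + 231 = 291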